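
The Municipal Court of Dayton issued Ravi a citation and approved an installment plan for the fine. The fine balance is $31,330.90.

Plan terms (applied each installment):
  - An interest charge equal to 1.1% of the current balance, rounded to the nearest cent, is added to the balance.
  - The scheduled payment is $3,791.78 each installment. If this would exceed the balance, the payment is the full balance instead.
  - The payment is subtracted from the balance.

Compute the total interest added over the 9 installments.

$1,701.07

Installment 1: $31,330.90 +$344.64 interest = $31,675.54; pay $3,791.78 → $27,883.76
Installment 2: $27,883.76 +$306.72 interest = $28,190.48; pay $3,791.78 → $24,398.70
Installment 3: $24,398.70 +$268.39 interest = $24,667.09; pay $3,791.78 → $20,875.31
Installment 4: $20,875.31 +$229.63 interest = $21,104.94; pay $3,791.78 → $17,313.16
Installment 5: $17,313.16 +$190.44 interest = $17,503.60; pay $3,791.78 → $13,711.82
Installment 6: $13,711.82 +$150.83 interest = $13,862.65; pay $3,791.78 → $10,070.87
Installment 7: $10,070.87 +$110.78 interest = $10,181.65; pay $3,791.78 → $6,389.87
Installment 8: $6,389.87 +$70.29 interest = $6,460.16; pay $3,791.78 → $2,668.38
Installment 9: $2,668.38 +$29.35 interest = $2,697.73; pay $2,697.73 → $0.00
Total interest: $344.64 + $306.72 + $268.39 + $229.63 + $190.44 + $150.83 + $110.78 + $70.29 + $29.35 = $1,701.07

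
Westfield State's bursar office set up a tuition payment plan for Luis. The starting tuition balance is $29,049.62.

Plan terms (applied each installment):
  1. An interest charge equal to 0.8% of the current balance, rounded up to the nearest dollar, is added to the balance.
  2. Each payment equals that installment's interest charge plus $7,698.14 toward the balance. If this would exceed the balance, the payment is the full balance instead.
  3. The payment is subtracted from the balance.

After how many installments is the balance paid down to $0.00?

# | Opening | Interest | Payment | End bal
1 | $29,049.62 | $233.00 | $7,931.14 | $21,351.48
2 | $21,351.48 | $171.00 | $7,869.14 | $13,653.34
3 | $13,653.34 | $110.00 | $7,808.14 | $5,955.20
4 | $5,955.20 | $48.00 | $6,003.20 | $0.00
Balance reaches $0.00 in installment 4.

4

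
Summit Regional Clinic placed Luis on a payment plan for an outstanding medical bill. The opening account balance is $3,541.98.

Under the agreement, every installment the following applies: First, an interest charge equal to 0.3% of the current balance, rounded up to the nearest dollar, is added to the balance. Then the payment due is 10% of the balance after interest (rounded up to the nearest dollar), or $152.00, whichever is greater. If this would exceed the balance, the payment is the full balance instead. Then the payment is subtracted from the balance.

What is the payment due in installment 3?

$290.00

Installment 1: opening $3,541.98; interest $11.00 → $3,552.98; payment $356.00; balance $3,196.98
Installment 2: opening $3,196.98; interest $10.00 → $3,206.98; payment $321.00; balance $2,885.98
Installment 3: opening $2,885.98; interest $9.00 → $2,894.98; payment $290.00; balance $2,604.98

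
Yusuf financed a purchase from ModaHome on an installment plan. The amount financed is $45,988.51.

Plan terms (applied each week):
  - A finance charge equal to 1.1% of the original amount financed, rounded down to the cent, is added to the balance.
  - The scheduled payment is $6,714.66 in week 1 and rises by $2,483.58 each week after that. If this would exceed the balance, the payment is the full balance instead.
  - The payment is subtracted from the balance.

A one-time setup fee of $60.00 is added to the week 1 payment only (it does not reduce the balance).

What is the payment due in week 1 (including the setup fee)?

$6,774.66

Week 1: $45,988.51 +$505.87 interest = $46,494.38; pay $6,714.66 (+ $60.00 fee) → $39,779.72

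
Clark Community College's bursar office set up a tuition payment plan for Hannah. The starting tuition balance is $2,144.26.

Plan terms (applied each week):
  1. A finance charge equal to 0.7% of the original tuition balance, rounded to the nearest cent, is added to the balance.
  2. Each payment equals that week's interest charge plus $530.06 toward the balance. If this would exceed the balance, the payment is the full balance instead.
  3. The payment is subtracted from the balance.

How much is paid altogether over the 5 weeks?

Week 1: opening $2,144.26; interest $15.01 → $2,159.27; payment $545.07; balance $1,614.20
Week 2: opening $1,614.20; interest $15.01 → $1,629.21; payment $545.07; balance $1,084.14
Week 3: opening $1,084.14; interest $15.01 → $1,099.15; payment $545.07; balance $554.08
Week 4: opening $554.08; interest $15.01 → $569.09; payment $545.07; balance $24.02
Week 5: opening $24.02; interest $15.01 → $39.03; payment $39.03; balance $0.00
Total paid: $2,219.31

$2,219.31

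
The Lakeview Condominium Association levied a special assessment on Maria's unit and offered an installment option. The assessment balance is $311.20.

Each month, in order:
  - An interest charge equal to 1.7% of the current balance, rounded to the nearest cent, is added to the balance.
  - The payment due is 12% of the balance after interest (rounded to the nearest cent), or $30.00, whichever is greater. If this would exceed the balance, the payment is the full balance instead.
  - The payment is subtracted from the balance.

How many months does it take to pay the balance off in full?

Month 1: opening $311.20; interest $5.29 → $316.49; payment $37.98; balance $278.51
Month 2: opening $278.51; interest $4.73 → $283.24; payment $33.99; balance $249.25
Month 3: opening $249.25; interest $4.24 → $253.49; payment $30.42; balance $223.07
Month 4: opening $223.07; interest $3.79 → $226.86; payment $30.00; balance $196.86
Month 5: opening $196.86; interest $3.35 → $200.21; payment $30.00; balance $170.21
Month 6: opening $170.21; interest $2.89 → $173.10; payment $30.00; balance $143.10
Month 7: opening $143.10; interest $2.43 → $145.53; payment $30.00; balance $115.53
Month 8: opening $115.53; interest $1.96 → $117.49; payment $30.00; balance $87.49
Month 9: opening $87.49; interest $1.49 → $88.98; payment $30.00; balance $58.98
Month 10: opening $58.98; interest $1.00 → $59.98; payment $30.00; balance $29.98
Month 11: opening $29.98; interest $0.51 → $30.49; payment $30.00; balance $0.49
Month 12: opening $0.49; interest $0.01 → $0.50; payment $0.50; balance $0.00
Balance reaches $0.00 in month 12.

12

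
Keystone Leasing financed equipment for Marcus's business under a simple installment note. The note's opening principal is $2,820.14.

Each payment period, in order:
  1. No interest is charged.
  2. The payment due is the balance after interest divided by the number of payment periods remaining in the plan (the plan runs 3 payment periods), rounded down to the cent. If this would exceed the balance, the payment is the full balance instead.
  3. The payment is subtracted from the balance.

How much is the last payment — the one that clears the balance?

$940.05

# | Opening | Payment | End bal
1 | $2,820.14 | $940.04 | $1,880.10
2 | $1,880.10 | $940.05 | $940.05
3 | $940.05 | $940.05 | $0.00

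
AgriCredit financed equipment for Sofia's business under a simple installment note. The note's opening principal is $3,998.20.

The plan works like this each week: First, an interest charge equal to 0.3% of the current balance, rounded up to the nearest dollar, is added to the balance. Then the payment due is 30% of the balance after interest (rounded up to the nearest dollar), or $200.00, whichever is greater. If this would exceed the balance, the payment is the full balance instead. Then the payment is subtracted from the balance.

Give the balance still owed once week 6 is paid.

$478.20

Week 1: $3,998.20 +$12.00 interest = $4,010.20; pay $1,204.00 → $2,806.20
Week 2: $2,806.20 +$9.00 interest = $2,815.20; pay $845.00 → $1,970.20
Week 3: $1,970.20 +$6.00 interest = $1,976.20; pay $593.00 → $1,383.20
Week 4: $1,383.20 +$5.00 interest = $1,388.20; pay $417.00 → $971.20
Week 5: $971.20 +$3.00 interest = $974.20; pay $293.00 → $681.20
Week 6: $681.20 +$3.00 interest = $684.20; pay $206.00 → $478.20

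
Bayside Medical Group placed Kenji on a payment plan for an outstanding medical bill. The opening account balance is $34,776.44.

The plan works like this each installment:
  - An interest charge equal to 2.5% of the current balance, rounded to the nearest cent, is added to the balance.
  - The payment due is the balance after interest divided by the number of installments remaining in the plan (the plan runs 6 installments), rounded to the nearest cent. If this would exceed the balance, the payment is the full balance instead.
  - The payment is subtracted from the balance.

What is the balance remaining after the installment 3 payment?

# | Opening | Interest | Payment | End bal
1 | $34,776.44 | $869.41 | $5,940.98 | $29,704.87
2 | $29,704.87 | $742.62 | $6,089.50 | $24,357.99
3 | $24,357.99 | $608.95 | $6,241.74 | $18,725.20

$18,725.20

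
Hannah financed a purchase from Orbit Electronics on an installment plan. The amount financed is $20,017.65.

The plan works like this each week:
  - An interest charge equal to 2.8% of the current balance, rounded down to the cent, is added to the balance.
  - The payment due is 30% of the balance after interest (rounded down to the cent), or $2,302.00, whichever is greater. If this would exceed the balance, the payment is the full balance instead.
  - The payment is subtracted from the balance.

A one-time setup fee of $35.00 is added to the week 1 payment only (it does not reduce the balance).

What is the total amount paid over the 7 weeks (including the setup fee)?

# | Opening | Interest | Payment | Fee | End bal
1 | $20,017.65 | $560.49 | $6,173.44 | $35.00 | $14,404.70
2 | $14,404.70 | $403.33 | $4,442.40 | — | $10,365.63
3 | $10,365.63 | $290.23 | $3,196.75 | — | $7,459.11
4 | $7,459.11 | $208.85 | $2,302.00 | — | $5,365.96
5 | $5,365.96 | $150.24 | $2,302.00 | — | $3,214.20
6 | $3,214.20 | $89.99 | $2,302.00 | — | $1,002.19
7 | $1,002.19 | $28.06 | $1,030.25 | — | $0.00
Total paid: $21,783.84

$21,783.84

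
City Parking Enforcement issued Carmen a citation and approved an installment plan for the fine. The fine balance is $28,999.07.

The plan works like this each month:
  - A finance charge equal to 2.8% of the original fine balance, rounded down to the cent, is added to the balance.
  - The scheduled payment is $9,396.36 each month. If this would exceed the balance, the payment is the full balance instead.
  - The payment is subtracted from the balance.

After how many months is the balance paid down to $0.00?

# | Opening | Interest | Payment | End bal
1 | $28,999.07 | $811.97 | $9,396.36 | $20,414.68
2 | $20,414.68 | $811.97 | $9,396.36 | $11,830.29
3 | $11,830.29 | $811.97 | $9,396.36 | $3,245.90
4 | $3,245.90 | $811.97 | $4,057.87 | $0.00
Balance reaches $0.00 in month 4.

4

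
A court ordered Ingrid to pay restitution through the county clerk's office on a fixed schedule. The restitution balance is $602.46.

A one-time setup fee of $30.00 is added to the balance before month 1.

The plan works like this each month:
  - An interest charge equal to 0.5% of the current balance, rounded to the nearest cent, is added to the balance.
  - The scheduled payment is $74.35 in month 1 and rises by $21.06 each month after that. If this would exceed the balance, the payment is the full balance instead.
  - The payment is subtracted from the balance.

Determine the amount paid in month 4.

$137.53

Month 1: opening $632.46; interest $3.16 → $635.62; payment $74.35; balance $561.27
Month 2: opening $561.27; interest $2.81 → $564.08; payment $95.41; balance $468.67
Month 3: opening $468.67; interest $2.34 → $471.01; payment $116.47; balance $354.54
Month 4: opening $354.54; interest $1.77 → $356.31; payment $137.53; balance $218.78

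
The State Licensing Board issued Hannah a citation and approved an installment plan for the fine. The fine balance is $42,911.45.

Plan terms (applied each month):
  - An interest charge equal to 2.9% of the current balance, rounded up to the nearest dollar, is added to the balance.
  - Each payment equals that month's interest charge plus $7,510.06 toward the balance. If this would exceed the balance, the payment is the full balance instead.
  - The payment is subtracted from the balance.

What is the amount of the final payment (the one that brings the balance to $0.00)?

$5,517.15

# | Opening | Interest | Payment | End bal
1 | $42,911.45 | $1,245.00 | $8,755.06 | $35,401.39
2 | $35,401.39 | $1,027.00 | $8,537.06 | $27,891.33
3 | $27,891.33 | $809.00 | $8,319.06 | $20,381.27
4 | $20,381.27 | $592.00 | $8,102.06 | $12,871.21
5 | $12,871.21 | $374.00 | $7,884.06 | $5,361.15
6 | $5,361.15 | $156.00 | $5,517.15 | $0.00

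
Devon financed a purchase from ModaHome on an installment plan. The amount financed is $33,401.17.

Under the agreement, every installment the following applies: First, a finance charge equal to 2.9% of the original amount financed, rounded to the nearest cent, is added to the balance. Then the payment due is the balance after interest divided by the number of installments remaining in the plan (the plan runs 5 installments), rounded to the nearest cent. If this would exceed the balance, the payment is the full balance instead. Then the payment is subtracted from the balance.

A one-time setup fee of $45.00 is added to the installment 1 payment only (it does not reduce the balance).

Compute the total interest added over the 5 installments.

$4,843.15

Installment 1: $33,401.17 +$968.63 interest = $34,369.80; pay $6,873.96 (+ $45.00 fee) → $27,495.84
Installment 2: $27,495.84 +$968.63 interest = $28,464.47; pay $7,116.12 → $21,348.35
Installment 3: $21,348.35 +$968.63 interest = $22,316.98; pay $7,438.99 → $14,877.99
Installment 4: $14,877.99 +$968.63 interest = $15,846.62; pay $7,923.31 → $7,923.31
Installment 5: $7,923.31 +$968.63 interest = $8,891.94; pay $8,891.94 → $0.00
Total interest: $968.63 + $968.63 + $968.63 + $968.63 + $968.63 = $4,843.15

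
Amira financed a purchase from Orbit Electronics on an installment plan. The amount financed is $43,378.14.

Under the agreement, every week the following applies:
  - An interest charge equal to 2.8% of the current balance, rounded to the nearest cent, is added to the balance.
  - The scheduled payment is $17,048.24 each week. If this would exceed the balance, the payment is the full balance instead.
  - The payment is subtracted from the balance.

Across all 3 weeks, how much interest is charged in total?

Week 1: opening $43,378.14; interest $1,214.59 → $44,592.73; payment $17,048.24; balance $27,544.49
Week 2: opening $27,544.49; interest $771.25 → $28,315.74; payment $17,048.24; balance $11,267.50
Week 3: opening $11,267.50; interest $315.49 → $11,582.99; payment $11,582.99; balance $0.00
Total interest: $1,214.59 + $771.25 + $315.49 = $2,301.33

$2,301.33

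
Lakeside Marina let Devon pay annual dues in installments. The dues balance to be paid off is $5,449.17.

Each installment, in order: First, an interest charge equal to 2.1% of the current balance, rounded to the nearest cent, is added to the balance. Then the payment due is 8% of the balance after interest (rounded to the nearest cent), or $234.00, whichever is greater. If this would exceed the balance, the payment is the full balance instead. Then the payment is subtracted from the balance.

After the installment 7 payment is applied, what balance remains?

Installment 1: $5,449.17 +$114.43 interest = $5,563.60; pay $445.09 → $5,118.51
Installment 2: $5,118.51 +$107.49 interest = $5,226.00; pay $418.08 → $4,807.92
Installment 3: $4,807.92 +$100.97 interest = $4,908.89; pay $392.71 → $4,516.18
Installment 4: $4,516.18 +$94.84 interest = $4,611.02; pay $368.88 → $4,242.14
Installment 5: $4,242.14 +$89.08 interest = $4,331.22; pay $346.50 → $3,984.72
Installment 6: $3,984.72 +$83.68 interest = $4,068.40; pay $325.47 → $3,742.93
Installment 7: $3,742.93 +$78.60 interest = $3,821.53; pay $305.72 → $3,515.81

$3,515.81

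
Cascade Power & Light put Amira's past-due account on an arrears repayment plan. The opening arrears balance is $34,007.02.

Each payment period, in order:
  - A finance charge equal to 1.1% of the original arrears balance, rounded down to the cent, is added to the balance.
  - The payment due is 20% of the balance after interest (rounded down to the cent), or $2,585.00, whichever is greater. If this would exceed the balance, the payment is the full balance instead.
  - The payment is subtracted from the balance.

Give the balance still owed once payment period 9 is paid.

Payment period 1: opening $34,007.02; interest $374.07 → $34,381.09; payment $6,876.21; balance $27,504.88
Payment period 2: opening $27,504.88; interest $374.07 → $27,878.95; payment $5,575.79; balance $22,303.16
Payment period 3: opening $22,303.16; interest $374.07 → $22,677.23; payment $4,535.44; balance $18,141.79
Payment period 4: opening $18,141.79; interest $374.07 → $18,515.86; payment $3,703.17; balance $14,812.69
Payment period 5: opening $14,812.69; interest $374.07 → $15,186.76; payment $3,037.35; balance $12,149.41
Payment period 6: opening $12,149.41; interest $374.07 → $12,523.48; payment $2,585.00; balance $9,938.48
Payment period 7: opening $9,938.48; interest $374.07 → $10,312.55; payment $2,585.00; balance $7,727.55
Payment period 8: opening $7,727.55; interest $374.07 → $8,101.62; payment $2,585.00; balance $5,516.62
Payment period 9: opening $5,516.62; interest $374.07 → $5,890.69; payment $2,585.00; balance $3,305.69

$3,305.69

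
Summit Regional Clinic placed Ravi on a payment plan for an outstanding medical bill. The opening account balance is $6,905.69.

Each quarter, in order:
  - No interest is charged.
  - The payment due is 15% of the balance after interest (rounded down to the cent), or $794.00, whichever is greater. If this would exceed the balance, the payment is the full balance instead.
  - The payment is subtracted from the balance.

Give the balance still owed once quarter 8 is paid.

Quarter 1: opening $6,905.69; payment $1,035.85; balance $5,869.84
Quarter 2: opening $5,869.84; payment $880.47; balance $4,989.37
Quarter 3: opening $4,989.37; payment $794.00; balance $4,195.37
Quarter 4: opening $4,195.37; payment $794.00; balance $3,401.37
Quarter 5: opening $3,401.37; payment $794.00; balance $2,607.37
Quarter 6: opening $2,607.37; payment $794.00; balance $1,813.37
Quarter 7: opening $1,813.37; payment $794.00; balance $1,019.37
Quarter 8: opening $1,019.37; payment $794.00; balance $225.37

$225.37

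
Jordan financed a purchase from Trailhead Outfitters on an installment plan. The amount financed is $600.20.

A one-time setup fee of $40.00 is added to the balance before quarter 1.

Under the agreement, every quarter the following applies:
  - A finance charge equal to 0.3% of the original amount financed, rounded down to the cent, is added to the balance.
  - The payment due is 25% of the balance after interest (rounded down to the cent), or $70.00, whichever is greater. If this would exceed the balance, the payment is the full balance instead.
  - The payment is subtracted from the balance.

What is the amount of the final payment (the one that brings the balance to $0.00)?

Quarter 1: $640.20 +$1.80 interest = $642.00; pay $160.50 → $481.50
Quarter 2: $481.50 +$1.80 interest = $483.30; pay $120.82 → $362.48
Quarter 3: $362.48 +$1.80 interest = $364.28; pay $91.07 → $273.21
Quarter 4: $273.21 +$1.80 interest = $275.01; pay $70.00 → $205.01
Quarter 5: $205.01 +$1.80 interest = $206.81; pay $70.00 → $136.81
Quarter 6: $136.81 +$1.80 interest = $138.61; pay $70.00 → $68.61
Quarter 7: $68.61 +$1.80 interest = $70.41; pay $70.00 → $0.41
Quarter 8: $0.41 +$1.80 interest = $2.21; pay $2.21 → $0.00

$2.21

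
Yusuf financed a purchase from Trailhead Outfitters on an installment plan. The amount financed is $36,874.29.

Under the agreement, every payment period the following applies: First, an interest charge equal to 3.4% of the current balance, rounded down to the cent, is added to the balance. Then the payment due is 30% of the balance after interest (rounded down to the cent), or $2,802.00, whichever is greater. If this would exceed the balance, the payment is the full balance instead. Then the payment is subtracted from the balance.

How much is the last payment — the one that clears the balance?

$2,204.95

# | Opening | Interest | Payment | End bal
1 | $36,874.29 | $1,253.72 | $11,438.40 | $26,689.61
2 | $26,689.61 | $907.44 | $8,279.11 | $19,317.94
3 | $19,317.94 | $656.80 | $5,992.42 | $13,982.32
4 | $13,982.32 | $475.39 | $4,337.31 | $10,120.40
5 | $10,120.40 | $344.09 | $3,139.34 | $7,325.15
6 | $7,325.15 | $249.05 | $2,802.00 | $4,772.20
7 | $4,772.20 | $162.25 | $2,802.00 | $2,132.45
8 | $2,132.45 | $72.50 | $2,204.95 | $0.00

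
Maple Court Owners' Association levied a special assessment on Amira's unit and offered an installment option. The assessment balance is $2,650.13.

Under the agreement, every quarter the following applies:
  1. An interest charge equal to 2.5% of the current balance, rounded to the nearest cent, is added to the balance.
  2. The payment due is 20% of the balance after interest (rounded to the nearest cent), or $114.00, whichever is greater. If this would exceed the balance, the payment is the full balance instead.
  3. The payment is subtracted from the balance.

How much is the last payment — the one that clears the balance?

$14.02

Quarter 1: opening $2,650.13; interest $66.25 → $2,716.38; payment $543.28; balance $2,173.10
Quarter 2: opening $2,173.10; interest $54.33 → $2,227.43; payment $445.49; balance $1,781.94
Quarter 3: opening $1,781.94; interest $44.55 → $1,826.49; payment $365.30; balance $1,461.19
Quarter 4: opening $1,461.19; interest $36.53 → $1,497.72; payment $299.54; balance $1,198.18
Quarter 5: opening $1,198.18; interest $29.95 → $1,228.13; payment $245.63; balance $982.50
Quarter 6: opening $982.50; interest $24.56 → $1,007.06; payment $201.41; balance $805.65
Quarter 7: opening $805.65; interest $20.14 → $825.79; payment $165.16; balance $660.63
Quarter 8: opening $660.63; interest $16.52 → $677.15; payment $135.43; balance $541.72
Quarter 9: opening $541.72; interest $13.54 → $555.26; payment $114.00; balance $441.26
Quarter 10: opening $441.26; interest $11.03 → $452.29; payment $114.00; balance $338.29
Quarter 11: opening $338.29; interest $8.46 → $346.75; payment $114.00; balance $232.75
Quarter 12: opening $232.75; interest $5.82 → $238.57; payment $114.00; balance $124.57
Quarter 13: opening $124.57; interest $3.11 → $127.68; payment $114.00; balance $13.68
Quarter 14: opening $13.68; interest $0.34 → $14.02; payment $14.02; balance $0.00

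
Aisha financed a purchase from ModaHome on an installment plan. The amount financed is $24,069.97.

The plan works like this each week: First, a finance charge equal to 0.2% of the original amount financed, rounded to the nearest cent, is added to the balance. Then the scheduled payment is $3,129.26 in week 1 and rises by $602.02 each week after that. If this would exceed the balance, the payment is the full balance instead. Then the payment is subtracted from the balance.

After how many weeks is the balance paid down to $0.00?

6

Week 1: opening $24,069.97; interest $48.14 → $24,118.11; payment $3,129.26; balance $20,988.85
Week 2: opening $20,988.85; interest $48.14 → $21,036.99; payment $3,731.28; balance $17,305.71
Week 3: opening $17,305.71; interest $48.14 → $17,353.85; payment $4,333.30; balance $13,020.55
Week 4: opening $13,020.55; interest $48.14 → $13,068.69; payment $4,935.32; balance $8,133.37
Week 5: opening $8,133.37; interest $48.14 → $8,181.51; payment $5,537.34; balance $2,644.17
Week 6: opening $2,644.17; interest $48.14 → $2,692.31; payment $2,692.31; balance $0.00
Balance reaches $0.00 in week 6.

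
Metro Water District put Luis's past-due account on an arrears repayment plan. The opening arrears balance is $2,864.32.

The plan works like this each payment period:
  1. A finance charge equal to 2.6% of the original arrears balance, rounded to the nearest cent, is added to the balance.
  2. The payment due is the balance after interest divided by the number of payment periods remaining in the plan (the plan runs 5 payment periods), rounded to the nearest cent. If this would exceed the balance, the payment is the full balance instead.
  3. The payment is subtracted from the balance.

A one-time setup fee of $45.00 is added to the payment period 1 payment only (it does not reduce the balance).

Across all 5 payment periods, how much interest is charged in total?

Payment period 1: opening $2,864.32; interest $74.47 → $2,938.79; payment $587.76 (+ $45.00 fee); balance $2,351.03
Payment period 2: opening $2,351.03; interest $74.47 → $2,425.50; payment $606.38; balance $1,819.12
Payment period 3: opening $1,819.12; interest $74.47 → $1,893.59; payment $631.20; balance $1,262.39
Payment period 4: opening $1,262.39; interest $74.47 → $1,336.86; payment $668.43; balance $668.43
Payment period 5: opening $668.43; interest $74.47 → $742.90; payment $742.90; balance $0.00
Total interest: $74.47 + $74.47 + $74.47 + $74.47 + $74.47 = $372.35

$372.35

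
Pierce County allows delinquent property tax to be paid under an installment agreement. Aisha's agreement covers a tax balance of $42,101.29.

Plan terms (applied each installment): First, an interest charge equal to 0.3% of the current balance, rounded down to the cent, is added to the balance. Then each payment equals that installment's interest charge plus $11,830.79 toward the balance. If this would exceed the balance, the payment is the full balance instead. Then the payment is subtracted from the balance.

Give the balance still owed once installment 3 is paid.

# | Opening | Interest | Payment | End bal
1 | $42,101.29 | $126.30 | $11,957.09 | $30,270.50
2 | $30,270.50 | $90.81 | $11,921.60 | $18,439.71
3 | $18,439.71 | $55.31 | $11,886.10 | $6,608.92

$6,608.92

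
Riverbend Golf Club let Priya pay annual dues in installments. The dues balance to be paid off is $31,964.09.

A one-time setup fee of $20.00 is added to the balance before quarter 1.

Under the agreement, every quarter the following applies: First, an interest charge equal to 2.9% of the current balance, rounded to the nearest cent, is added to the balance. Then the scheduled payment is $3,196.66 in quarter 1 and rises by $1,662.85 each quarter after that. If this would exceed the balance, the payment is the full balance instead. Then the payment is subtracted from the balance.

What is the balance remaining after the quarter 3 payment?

$19,940.63

Quarter 1: opening $31,984.09; interest $927.54 → $32,911.63; payment $3,196.66; balance $29,714.97
Quarter 2: opening $29,714.97; interest $861.73 → $30,576.70; payment $4,859.51; balance $25,717.19
Quarter 3: opening $25,717.19; interest $745.80 → $26,462.99; payment $6,522.36; balance $19,940.63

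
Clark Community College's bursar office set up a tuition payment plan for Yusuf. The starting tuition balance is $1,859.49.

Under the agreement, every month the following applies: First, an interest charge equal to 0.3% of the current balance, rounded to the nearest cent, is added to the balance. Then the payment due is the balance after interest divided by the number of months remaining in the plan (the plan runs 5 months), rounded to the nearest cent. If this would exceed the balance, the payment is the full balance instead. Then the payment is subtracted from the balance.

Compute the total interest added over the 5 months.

$16.81

Month 1: $1,859.49 +$5.58 interest = $1,865.07; pay $373.01 → $1,492.06
Month 2: $1,492.06 +$4.48 interest = $1,496.54; pay $374.14 → $1,122.40
Month 3: $1,122.40 +$3.37 interest = $1,125.77; pay $375.26 → $750.51
Month 4: $750.51 +$2.25 interest = $752.76; pay $376.38 → $376.38
Month 5: $376.38 +$1.13 interest = $377.51; pay $377.51 → $0.00
Total interest: $5.58 + $4.48 + $3.37 + $2.25 + $1.13 = $16.81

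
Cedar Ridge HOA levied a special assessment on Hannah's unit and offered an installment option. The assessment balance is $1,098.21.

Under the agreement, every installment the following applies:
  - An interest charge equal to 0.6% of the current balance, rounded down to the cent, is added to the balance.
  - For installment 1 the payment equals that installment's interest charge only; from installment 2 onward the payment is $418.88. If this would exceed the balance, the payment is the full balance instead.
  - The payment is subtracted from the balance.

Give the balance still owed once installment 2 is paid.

Installment 1: opening $1,098.21; interest $6.58 → $1,104.79; payment $6.58; balance $1,098.21
Installment 2: opening $1,098.21; interest $6.58 → $1,104.79; payment $418.88; balance $685.91

$685.91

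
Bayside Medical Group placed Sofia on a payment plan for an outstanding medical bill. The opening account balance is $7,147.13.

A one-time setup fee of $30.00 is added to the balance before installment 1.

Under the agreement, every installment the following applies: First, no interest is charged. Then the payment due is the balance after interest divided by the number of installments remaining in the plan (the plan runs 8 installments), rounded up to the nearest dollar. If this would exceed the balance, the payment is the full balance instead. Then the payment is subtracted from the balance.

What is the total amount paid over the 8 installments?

$7,177.13

# | Opening | Payment | End bal
1 | $7,177.13 | $898.00 | $6,279.13
2 | $6,279.13 | $898.00 | $5,381.13
3 | $5,381.13 | $897.00 | $4,484.13
4 | $4,484.13 | $897.00 | $3,587.13
5 | $3,587.13 | $897.00 | $2,690.13
6 | $2,690.13 | $897.00 | $1,793.13
7 | $1,793.13 | $897.00 | $896.13
8 | $896.13 | $896.13 | $0.00
Total paid: $7,177.13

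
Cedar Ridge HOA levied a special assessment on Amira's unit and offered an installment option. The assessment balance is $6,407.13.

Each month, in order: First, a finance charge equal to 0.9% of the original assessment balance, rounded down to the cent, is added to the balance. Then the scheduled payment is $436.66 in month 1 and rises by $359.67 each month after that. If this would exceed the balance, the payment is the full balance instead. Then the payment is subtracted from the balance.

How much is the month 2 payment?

Month 1: $6,407.13 +$57.66 interest = $6,464.79; pay $436.66 → $6,028.13
Month 2: $6,028.13 +$57.66 interest = $6,085.79; pay $796.33 → $5,289.46

$796.33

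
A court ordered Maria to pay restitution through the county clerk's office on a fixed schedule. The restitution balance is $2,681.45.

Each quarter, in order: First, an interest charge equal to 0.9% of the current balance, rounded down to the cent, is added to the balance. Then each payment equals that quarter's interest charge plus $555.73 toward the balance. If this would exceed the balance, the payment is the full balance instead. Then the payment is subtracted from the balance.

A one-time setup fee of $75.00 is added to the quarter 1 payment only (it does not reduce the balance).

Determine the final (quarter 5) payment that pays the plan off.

$462.65

# | Opening | Interest | Payment | Fee | End bal
1 | $2,681.45 | $24.13 | $579.86 | $75.00 | $2,125.72
2 | $2,125.72 | $19.13 | $574.86 | — | $1,569.99
3 | $1,569.99 | $14.12 | $569.85 | — | $1,014.26
4 | $1,014.26 | $9.12 | $564.85 | — | $458.53
5 | $458.53 | $4.12 | $462.65 | — | $0.00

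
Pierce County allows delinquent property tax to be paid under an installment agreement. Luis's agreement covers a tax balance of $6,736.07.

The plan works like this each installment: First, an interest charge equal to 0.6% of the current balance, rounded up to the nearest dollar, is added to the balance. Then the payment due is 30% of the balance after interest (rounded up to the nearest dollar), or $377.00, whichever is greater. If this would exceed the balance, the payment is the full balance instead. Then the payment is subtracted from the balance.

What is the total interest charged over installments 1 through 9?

# | Opening | Interest | Payment | End bal
1 | $6,736.07 | $41.00 | $2,034.00 | $4,743.07
2 | $4,743.07 | $29.00 | $1,432.00 | $3,340.07
3 | $3,340.07 | $21.00 | $1,009.00 | $2,352.07
4 | $2,352.07 | $15.00 | $711.00 | $1,656.07
5 | $1,656.07 | $10.00 | $500.00 | $1,166.07
6 | $1,166.07 | $7.00 | $377.00 | $796.07
7 | $796.07 | $5.00 | $377.00 | $424.07
8 | $424.07 | $3.00 | $377.00 | $50.07
9 | $50.07 | $1.00 | $51.07 | $0.00
Total interest: $41.00 + $29.00 + $21.00 + $15.00 + $10.00 + $7.00 + $5.00 + $3.00 + $1.00 = $132.00

$132.00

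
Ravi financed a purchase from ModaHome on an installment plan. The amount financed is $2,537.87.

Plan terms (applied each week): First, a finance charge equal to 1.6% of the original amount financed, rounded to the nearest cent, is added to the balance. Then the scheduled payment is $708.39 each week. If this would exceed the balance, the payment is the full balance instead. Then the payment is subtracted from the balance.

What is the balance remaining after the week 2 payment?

Week 1: $2,537.87 +$40.61 interest = $2,578.48; pay $708.39 → $1,870.09
Week 2: $1,870.09 +$40.61 interest = $1,910.70; pay $708.39 → $1,202.31

$1,202.31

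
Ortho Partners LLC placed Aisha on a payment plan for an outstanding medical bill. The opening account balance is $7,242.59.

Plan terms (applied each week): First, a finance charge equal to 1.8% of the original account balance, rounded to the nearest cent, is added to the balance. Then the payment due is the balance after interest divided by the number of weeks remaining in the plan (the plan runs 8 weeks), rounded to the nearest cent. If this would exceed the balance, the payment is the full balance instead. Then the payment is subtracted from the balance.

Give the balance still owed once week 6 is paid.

# | Opening | Interest | Payment | End bal
1 | $7,242.59 | $130.37 | $921.62 | $6,451.34
2 | $6,451.34 | $130.37 | $940.24 | $5,641.47
3 | $5,641.47 | $130.37 | $961.97 | $4,809.87
4 | $4,809.87 | $130.37 | $988.05 | $3,952.19
5 | $3,952.19 | $130.37 | $1,020.64 | $3,061.92
6 | $3,061.92 | $130.37 | $1,064.10 | $2,128.19

$2,128.19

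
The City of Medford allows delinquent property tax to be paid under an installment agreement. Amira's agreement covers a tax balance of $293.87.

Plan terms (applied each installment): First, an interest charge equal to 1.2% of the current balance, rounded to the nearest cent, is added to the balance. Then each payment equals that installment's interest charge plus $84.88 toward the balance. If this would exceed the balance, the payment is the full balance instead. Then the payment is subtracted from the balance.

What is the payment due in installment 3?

$86.37

Installment 1: $293.87 +$3.53 interest = $297.40; pay $88.41 → $208.99
Installment 2: $208.99 +$2.51 interest = $211.50; pay $87.39 → $124.11
Installment 3: $124.11 +$1.49 interest = $125.60; pay $86.37 → $39.23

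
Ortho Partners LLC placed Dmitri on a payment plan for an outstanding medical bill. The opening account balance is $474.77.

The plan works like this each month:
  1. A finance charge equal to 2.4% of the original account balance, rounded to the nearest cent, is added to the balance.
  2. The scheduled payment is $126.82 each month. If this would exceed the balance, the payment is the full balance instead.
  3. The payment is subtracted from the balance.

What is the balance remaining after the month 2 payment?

# | Opening | Interest | Payment | End bal
1 | $474.77 | $11.39 | $126.82 | $359.34
2 | $359.34 | $11.39 | $126.82 | $243.91

$243.91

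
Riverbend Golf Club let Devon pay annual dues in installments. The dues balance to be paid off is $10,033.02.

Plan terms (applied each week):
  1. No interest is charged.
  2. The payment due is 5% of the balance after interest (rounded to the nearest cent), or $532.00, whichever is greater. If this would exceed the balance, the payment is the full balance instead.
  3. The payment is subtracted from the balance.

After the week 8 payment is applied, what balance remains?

$5,777.02

Week 1: opening $10,033.02; payment $532.00; balance $9,501.02
Week 2: opening $9,501.02; payment $532.00; balance $8,969.02
Week 3: opening $8,969.02; payment $532.00; balance $8,437.02
Week 4: opening $8,437.02; payment $532.00; balance $7,905.02
Week 5: opening $7,905.02; payment $532.00; balance $7,373.02
Week 6: opening $7,373.02; payment $532.00; balance $6,841.02
Week 7: opening $6,841.02; payment $532.00; balance $6,309.02
Week 8: opening $6,309.02; payment $532.00; balance $5,777.02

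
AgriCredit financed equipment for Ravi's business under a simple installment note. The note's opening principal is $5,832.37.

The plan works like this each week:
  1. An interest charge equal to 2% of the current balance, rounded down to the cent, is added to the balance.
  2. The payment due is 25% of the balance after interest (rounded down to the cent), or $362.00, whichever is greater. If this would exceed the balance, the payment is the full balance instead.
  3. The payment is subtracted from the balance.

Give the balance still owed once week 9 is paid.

$132.68

Week 1: opening $5,832.37; interest $116.64 → $5,949.01; payment $1,487.25; balance $4,461.76
Week 2: opening $4,461.76; interest $89.23 → $4,550.99; payment $1,137.74; balance $3,413.25
Week 3: opening $3,413.25; interest $68.26 → $3,481.51; payment $870.37; balance $2,611.14
Week 4: opening $2,611.14; interest $52.22 → $2,663.36; payment $665.84; balance $1,997.52
Week 5: opening $1,997.52; interest $39.95 → $2,037.47; payment $509.36; balance $1,528.11
Week 6: opening $1,528.11; interest $30.56 → $1,558.67; payment $389.66; balance $1,169.01
Week 7: opening $1,169.01; interest $23.38 → $1,192.39; payment $362.00; balance $830.39
Week 8: opening $830.39; interest $16.60 → $846.99; payment $362.00; balance $484.99
Week 9: opening $484.99; interest $9.69 → $494.68; payment $362.00; balance $132.68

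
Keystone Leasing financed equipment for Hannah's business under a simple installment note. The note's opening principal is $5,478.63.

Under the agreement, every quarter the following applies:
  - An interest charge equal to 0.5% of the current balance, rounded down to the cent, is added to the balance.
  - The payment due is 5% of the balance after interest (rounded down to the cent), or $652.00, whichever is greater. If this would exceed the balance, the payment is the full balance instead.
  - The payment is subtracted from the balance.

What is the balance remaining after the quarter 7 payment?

# | Opening | Interest | Payment | End bal
1 | $5,478.63 | $27.39 | $652.00 | $4,854.02
2 | $4,854.02 | $24.27 | $652.00 | $4,226.29
3 | $4,226.29 | $21.13 | $652.00 | $3,595.42
4 | $3,595.42 | $17.97 | $652.00 | $2,961.39
5 | $2,961.39 | $14.80 | $652.00 | $2,324.19
6 | $2,324.19 | $11.62 | $652.00 | $1,683.81
7 | $1,683.81 | $8.41 | $652.00 | $1,040.22

$1,040.22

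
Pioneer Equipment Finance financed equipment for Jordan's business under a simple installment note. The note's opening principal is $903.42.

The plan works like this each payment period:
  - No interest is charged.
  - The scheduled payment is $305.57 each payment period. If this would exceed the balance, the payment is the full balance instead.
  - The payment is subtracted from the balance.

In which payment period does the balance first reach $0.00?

Payment period 1: opening $903.42; payment $305.57; balance $597.85
Payment period 2: opening $597.85; payment $305.57; balance $292.28
Payment period 3: opening $292.28; payment $292.28; balance $0.00
Balance reaches $0.00 in payment period 3.

3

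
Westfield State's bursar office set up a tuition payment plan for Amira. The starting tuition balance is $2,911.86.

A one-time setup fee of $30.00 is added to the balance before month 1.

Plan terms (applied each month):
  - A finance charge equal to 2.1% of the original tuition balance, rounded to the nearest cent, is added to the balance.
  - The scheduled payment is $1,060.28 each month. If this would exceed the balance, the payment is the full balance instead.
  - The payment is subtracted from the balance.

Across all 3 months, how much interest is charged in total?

$183.45

Month 1: $2,941.86 +$61.15 interest = $3,003.01; pay $1,060.28 → $1,942.73
Month 2: $1,942.73 +$61.15 interest = $2,003.88; pay $1,060.28 → $943.60
Month 3: $943.60 +$61.15 interest = $1,004.75; pay $1,004.75 → $0.00
Total interest: $61.15 + $61.15 + $61.15 = $183.45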